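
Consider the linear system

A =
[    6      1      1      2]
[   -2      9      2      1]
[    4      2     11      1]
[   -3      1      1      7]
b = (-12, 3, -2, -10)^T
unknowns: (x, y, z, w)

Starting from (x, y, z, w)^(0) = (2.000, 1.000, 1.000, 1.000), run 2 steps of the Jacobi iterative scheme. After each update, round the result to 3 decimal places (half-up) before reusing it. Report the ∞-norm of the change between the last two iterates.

Iteration 1:
  x = (-12 - (1)·1.000 - (1)·1.000 - (2)·1.000) / (6) = -2.667
  y = (3 - (-2)·2.000 - (2)·1.000 - (1)·1.000) / (9) = 0.444
  z = (-2 - (4)·2.000 - (2)·1.000 - (1)·1.000) / (11) = -1.182
  w = (-10 - (-3)·2.000 - (1)·1.000 - (1)·1.000) / (7) = -0.857
Iteration 2:
  x = (-12 - (1)·0.444 - (1)·-1.182 - (2)·-0.857) / (6) = -1.591
  y = (3 - (-2)·-2.667 - (2)·-1.182 - (1)·-0.857) / (9) = 0.099
  z = (-2 - (4)·-2.667 - (2)·0.444 - (1)·-0.857) / (11) = 0.785
  w = (-10 - (-3)·-2.667 - (1)·0.444 - (1)·-1.182) / (7) = -2.466
Change: (1.076, -0.345, 1.967, -1.609) → max |·| = 1.967

1.967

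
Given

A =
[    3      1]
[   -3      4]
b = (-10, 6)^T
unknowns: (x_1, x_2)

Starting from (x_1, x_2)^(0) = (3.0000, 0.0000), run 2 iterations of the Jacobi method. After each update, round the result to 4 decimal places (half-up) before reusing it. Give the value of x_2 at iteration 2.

Iteration 1:
  x_1 = (-10 - (1)·0.0000) / (3) = -3.3333
  x_2 = (6 - (-3)·3.0000) / (4) = 3.7500
Iteration 2:
  x_1 = (-10 - (1)·3.7500) / (3) = -4.5833
  x_2 = (6 - (-3)·-3.3333) / (4) = -1.0000

-1.0000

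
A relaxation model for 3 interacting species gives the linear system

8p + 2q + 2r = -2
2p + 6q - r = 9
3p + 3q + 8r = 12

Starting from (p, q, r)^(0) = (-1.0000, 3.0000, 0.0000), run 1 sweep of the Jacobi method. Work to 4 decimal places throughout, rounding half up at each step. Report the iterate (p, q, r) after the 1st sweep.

Iteration 1:
  p = (-2 - (2)·3.0000 - (2)·0.0000) / (8) = -1.0000
  q = (9 - (2)·-1.0000 - (-1)·0.0000) / (6) = 1.8333
  r = (12 - (3)·-1.0000 - (3)·3.0000) / (8) = 0.7500

(-1.0000, 1.8333, 0.7500)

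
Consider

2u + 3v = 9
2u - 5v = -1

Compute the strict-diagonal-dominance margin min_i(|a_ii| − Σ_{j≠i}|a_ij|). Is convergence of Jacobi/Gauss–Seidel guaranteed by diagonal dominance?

row 1: |2| − (3) = -1
row 2: |-5| − (2) = 3
minimum over rows = -1 → not strictly diagonally dominant

-1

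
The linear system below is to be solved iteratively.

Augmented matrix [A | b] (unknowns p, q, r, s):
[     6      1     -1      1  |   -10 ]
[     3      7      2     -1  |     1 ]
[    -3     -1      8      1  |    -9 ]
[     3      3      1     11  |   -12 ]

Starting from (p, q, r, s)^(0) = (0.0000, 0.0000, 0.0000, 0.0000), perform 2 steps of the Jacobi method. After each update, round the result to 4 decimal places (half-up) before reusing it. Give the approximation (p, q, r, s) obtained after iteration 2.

Iteration 1:
  p = (-10 - (1)·0.0000 - (-1)·0.0000 - (1)·0.0000) / (6) = -1.6667
  q = (1 - (3)·0.0000 - (2)·0.0000 - (-1)·0.0000) / (7) = 0.1429
  r = (-9 - (-3)·0.0000 - (-1)·0.0000 - (1)·0.0000) / (8) = -1.1250
  s = (-12 - (3)·0.0000 - (3)·0.0000 - (1)·0.0000) / (11) = -1.0909
Iteration 2:
  p = (-10 - (1)·0.1429 - (-1)·-1.1250 - (1)·-1.0909) / (6) = -1.6962
  q = (1 - (3)·-1.6667 - (2)·-1.1250 - (-1)·-1.0909) / (7) = 1.0227
  r = (-9 - (-3)·-1.6667 - (-1)·0.1429 - (1)·-1.0909) / (8) = -1.5958
  s = (-12 - (3)·-1.6667 - (3)·0.1429 - (1)·-1.1250) / (11) = -0.5731

(-1.6962, 1.0227, -1.5958, -0.5731)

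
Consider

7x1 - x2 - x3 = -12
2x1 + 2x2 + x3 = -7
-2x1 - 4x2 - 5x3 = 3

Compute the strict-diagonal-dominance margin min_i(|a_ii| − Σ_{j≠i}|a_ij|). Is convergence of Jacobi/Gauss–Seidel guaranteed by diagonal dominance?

-1

row 1: |7| − (1+1) = 5
row 2: |2| − (2+1) = -1
row 3: |-5| − (2+4) = -1
minimum over rows = -1 → not strictly diagonally dominant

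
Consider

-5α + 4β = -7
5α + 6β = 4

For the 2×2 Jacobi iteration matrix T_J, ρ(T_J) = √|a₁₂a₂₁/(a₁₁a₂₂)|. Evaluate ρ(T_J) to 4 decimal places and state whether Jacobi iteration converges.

a₁₂a₂₁/(a₁₁a₂₂) = (4)·(5) / ((-5)·(6)) = -0.666667
ρ = √|-0.666667| = √0.666667 = 0.8165
ρ < 1, so Jacobi converges

0.8165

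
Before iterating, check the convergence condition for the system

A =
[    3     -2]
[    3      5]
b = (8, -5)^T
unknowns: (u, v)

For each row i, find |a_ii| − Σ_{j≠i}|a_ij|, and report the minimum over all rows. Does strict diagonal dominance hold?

row 1: |3| − (2) = 1
row 2: |5| − (3) = 2
minimum over rows = 1 → strictly diagonally dominant (convergence guaranteed)

1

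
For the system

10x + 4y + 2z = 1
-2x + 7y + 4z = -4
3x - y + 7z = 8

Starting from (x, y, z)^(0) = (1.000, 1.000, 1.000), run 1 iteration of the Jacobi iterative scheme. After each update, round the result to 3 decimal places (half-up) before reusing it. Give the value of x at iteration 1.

Iteration 1:
  x = (1 - (4)·1.000 - (2)·1.000) / (10) = -0.500
  y = (-4 - (-2)·1.000 - (4)·1.000) / (7) = -0.857
  z = (8 - (3)·1.000 - (-1)·1.000) / (7) = 0.857

-0.500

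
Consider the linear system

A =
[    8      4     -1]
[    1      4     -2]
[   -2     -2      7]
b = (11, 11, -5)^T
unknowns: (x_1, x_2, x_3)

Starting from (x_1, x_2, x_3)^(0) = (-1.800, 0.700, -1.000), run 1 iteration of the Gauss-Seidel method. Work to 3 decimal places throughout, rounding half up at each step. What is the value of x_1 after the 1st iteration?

Iteration 1:
  x_1 = (11 - (4)·0.700 - (-1)·-1.000) / (8) = 0.900
  x_2 = (11 - (1)·0.900 - (-2)·-1.000) / (4) = 2.025
  x_3 = (-5 - (-2)·0.900 - (-2)·2.025) / (7) = 0.121

0.900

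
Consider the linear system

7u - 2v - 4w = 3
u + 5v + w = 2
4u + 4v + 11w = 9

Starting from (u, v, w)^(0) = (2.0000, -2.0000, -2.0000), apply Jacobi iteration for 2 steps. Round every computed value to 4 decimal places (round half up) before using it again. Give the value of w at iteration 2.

Iteration 1:
  u = (3 - (-2)·-2.0000 - (-4)·-2.0000) / (7) = -1.2857
  v = (2 - (1)·2.0000 - (1)·-2.0000) / (5) = 0.4000
  w = (9 - (4)·2.0000 - (4)·-2.0000) / (11) = 0.8182
Iteration 2:
  u = (3 - (-2)·0.4000 - (-4)·0.8182) / (7) = 1.0104
  v = (2 - (1)·-1.2857 - (1)·0.8182) / (5) = 0.4935
  w = (9 - (4)·-1.2857 - (4)·0.4000) / (11) = 1.1403

1.1403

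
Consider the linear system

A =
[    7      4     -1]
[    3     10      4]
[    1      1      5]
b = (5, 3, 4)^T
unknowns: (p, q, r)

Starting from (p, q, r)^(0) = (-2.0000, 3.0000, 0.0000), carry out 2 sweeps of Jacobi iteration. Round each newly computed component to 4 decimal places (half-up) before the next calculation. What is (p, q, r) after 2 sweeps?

Iteration 1:
  p = (5 - (4)·3.0000 - (-1)·0.0000) / (7) = -1.0000
  q = (3 - (3)·-2.0000 - (4)·0.0000) / (10) = 0.9000
  r = (4 - (1)·-2.0000 - (1)·3.0000) / (5) = 0.6000
Iteration 2:
  p = (5 - (4)·0.9000 - (-1)·0.6000) / (7) = 0.2857
  q = (3 - (3)·-1.0000 - (4)·0.6000) / (10) = 0.3600
  r = (4 - (1)·-1.0000 - (1)·0.9000) / (5) = 0.8200

(0.2857, 0.3600, 0.8200)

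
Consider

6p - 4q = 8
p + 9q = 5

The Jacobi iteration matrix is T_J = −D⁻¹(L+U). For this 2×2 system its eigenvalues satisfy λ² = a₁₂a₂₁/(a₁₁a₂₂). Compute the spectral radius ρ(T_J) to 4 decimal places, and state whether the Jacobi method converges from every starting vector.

0.2722

a₁₂a₂₁/(a₁₁a₂₂) = (-4)·(1) / ((6)·(9)) = -0.074074
ρ = √|-0.074074| = √0.074074 = 0.2722
ρ < 1, so Jacobi converges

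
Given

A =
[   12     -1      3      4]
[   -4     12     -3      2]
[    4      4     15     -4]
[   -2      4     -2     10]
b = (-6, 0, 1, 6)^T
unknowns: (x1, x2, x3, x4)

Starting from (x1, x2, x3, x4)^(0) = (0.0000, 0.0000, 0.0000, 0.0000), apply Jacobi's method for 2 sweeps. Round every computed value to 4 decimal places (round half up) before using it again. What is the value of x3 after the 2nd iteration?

Iteration 1:
  x1 = (-6 - (-1)·0.0000 - (3)·0.0000 - (4)·0.0000) / (12) = -0.5000
  x2 = (0 - (-4)·0.0000 - (-3)·0.0000 - (2)·0.0000) / (12) = 0.0000
  x3 = (1 - (4)·0.0000 - (4)·0.0000 - (-4)·0.0000) / (15) = 0.0667
  x4 = (6 - (-2)·0.0000 - (4)·0.0000 - (-2)·0.0000) / (10) = 0.6000
Iteration 2:
  x1 = (-6 - (-1)·0.0000 - (3)·0.0667 - (4)·0.6000) / (12) = -0.7167
  x2 = (0 - (-4)·-0.5000 - (-3)·0.0667 - (2)·0.6000) / (12) = -0.2500
  x3 = (1 - (4)·-0.5000 - (4)·0.0000 - (-4)·0.6000) / (15) = 0.3600
  x4 = (6 - (-2)·-0.5000 - (4)·0.0000 - (-2)·0.0667) / (10) = 0.5133

0.3600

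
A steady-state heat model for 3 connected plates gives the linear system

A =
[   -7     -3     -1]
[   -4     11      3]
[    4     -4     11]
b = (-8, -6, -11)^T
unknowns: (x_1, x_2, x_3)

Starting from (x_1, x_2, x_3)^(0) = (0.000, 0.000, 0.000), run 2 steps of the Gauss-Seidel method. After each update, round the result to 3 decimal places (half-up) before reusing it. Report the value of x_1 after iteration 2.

Iteration 1:
  x_1 = (-8 - (-3)·0.000 - (-1)·0.000) / (-7) = 1.143
  x_2 = (-6 - (-4)·1.143 - (3)·0.000) / (11) = -0.130
  x_3 = (-11 - (4)·1.143 - (-4)·-0.130) / (11) = -1.463
Iteration 2:
  x_1 = (-8 - (-3)·-0.130 - (-1)·-1.463) / (-7) = 1.408
  x_2 = (-6 - (-4)·1.408 - (3)·-1.463) / (11) = 0.366
  x_3 = (-11 - (4)·1.408 - (-4)·0.366) / (11) = -1.379

1.408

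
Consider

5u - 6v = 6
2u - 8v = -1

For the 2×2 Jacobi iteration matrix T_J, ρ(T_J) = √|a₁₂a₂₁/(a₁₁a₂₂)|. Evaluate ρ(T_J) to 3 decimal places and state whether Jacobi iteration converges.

a₁₂a₂₁/(a₁₁a₂₂) = (-6)·(2) / ((5)·(-8)) = 0.300000
ρ = √|0.300000| = √0.300000 = 0.548
ρ < 1, so Jacobi converges

0.548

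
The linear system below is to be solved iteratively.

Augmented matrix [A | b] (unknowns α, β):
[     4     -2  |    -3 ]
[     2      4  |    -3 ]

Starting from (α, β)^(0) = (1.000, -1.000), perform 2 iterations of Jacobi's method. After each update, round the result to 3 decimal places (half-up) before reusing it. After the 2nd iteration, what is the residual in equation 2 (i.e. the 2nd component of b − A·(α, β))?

0.250

Iteration 1:
  α = (-3 - (-2)·-1.000) / (4) = -1.250
  β = (-3 - (2)·1.000) / (4) = -1.250
Iteration 2:
  α = (-3 - (-2)·-1.250) / (4) = -1.375
  β = (-3 - (2)·-1.250) / (4) = -0.125
Residual b − A·x = (2.250, 0.250)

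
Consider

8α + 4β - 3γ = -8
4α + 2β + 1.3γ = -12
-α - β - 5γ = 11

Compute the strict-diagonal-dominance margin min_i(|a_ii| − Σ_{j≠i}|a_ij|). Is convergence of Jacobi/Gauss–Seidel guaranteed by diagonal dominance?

-3.3

row 1: |8| − (4+3) = 1
row 2: |2| − (4+1.3) = -3.3
row 3: |-5| − (1+1) = 3
minimum over rows = -3.3 → not strictly diagonally dominant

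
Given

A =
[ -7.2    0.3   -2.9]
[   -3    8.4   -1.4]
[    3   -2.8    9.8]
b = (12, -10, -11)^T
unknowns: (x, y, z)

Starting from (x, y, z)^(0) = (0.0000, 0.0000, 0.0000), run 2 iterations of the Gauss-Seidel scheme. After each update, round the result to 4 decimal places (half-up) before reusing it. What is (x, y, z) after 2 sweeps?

Iteration 1:
  x = (12 - (0.3)·0.0000 - (-2.9)·0.0000) / (-7.2) = -1.6667
  y = (-10 - (-3)·-1.6667 - (-1.4)·0.0000) / (8.4) = -1.7857
  z = (-11 - (3)·-1.6667 - (-2.8)·-1.7857) / (9.8) = -1.1224
Iteration 2:
  x = (12 - (0.3)·-1.7857 - (-2.9)·-1.1224) / (-7.2) = -1.2890
  y = (-10 - (-3)·-1.2890 - (-1.4)·-1.1224) / (8.4) = -1.8379
  z = (-11 - (3)·-1.2890 - (-2.8)·-1.8379) / (9.8) = -1.2530

(-1.2890, -1.8379, -1.2530)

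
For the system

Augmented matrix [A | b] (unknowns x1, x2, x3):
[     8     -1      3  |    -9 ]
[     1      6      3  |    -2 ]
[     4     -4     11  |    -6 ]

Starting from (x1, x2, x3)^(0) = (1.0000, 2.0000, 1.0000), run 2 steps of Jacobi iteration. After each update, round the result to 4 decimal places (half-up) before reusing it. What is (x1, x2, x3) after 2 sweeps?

(-1.1818, -0.0341, -0.4545)

Iteration 1:
  x1 = (-9 - (-1)·2.0000 - (3)·1.0000) / (8) = -1.2500
  x2 = (-2 - (1)·1.0000 - (3)·1.0000) / (6) = -1.0000
  x3 = (-6 - (4)·1.0000 - (-4)·2.0000) / (11) = -0.1818
Iteration 2:
  x1 = (-9 - (-1)·-1.0000 - (3)·-0.1818) / (8) = -1.1818
  x2 = (-2 - (1)·-1.2500 - (3)·-0.1818) / (6) = -0.0341
  x3 = (-6 - (4)·-1.2500 - (-4)·-1.0000) / (11) = -0.4545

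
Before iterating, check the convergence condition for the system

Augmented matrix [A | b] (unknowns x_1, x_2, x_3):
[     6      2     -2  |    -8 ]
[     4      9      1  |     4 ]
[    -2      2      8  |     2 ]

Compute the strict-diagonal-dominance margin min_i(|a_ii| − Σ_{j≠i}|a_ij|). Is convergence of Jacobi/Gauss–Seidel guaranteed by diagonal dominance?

row 1: |6| − (2+2) = 2
row 2: |9| − (4+1) = 4
row 3: |8| − (2+2) = 4
minimum over rows = 2 → strictly diagonally dominant (convergence guaranteed)

2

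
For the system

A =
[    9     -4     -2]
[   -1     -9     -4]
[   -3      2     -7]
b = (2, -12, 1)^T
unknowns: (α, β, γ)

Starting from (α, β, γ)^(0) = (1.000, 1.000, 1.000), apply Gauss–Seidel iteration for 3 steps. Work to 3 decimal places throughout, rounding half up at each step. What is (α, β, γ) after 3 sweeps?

Iteration 1:
  α = (2 - (-4)·1.000 - (-2)·1.000) / (9) = 0.889
  β = (-12 - (-1)·0.889 - (-4)·1.000) / (-9) = 0.790
  γ = (1 - (-3)·0.889 - (2)·0.790) / (-7) = -0.298
Iteration 2:
  α = (2 - (-4)·0.790 - (-2)·-0.298) / (9) = 0.507
  β = (-12 - (-1)·0.507 - (-4)·-0.298) / (-9) = 1.409
  γ = (1 - (-3)·0.507 - (2)·1.409) / (-7) = 0.042
Iteration 3:
  α = (2 - (-4)·1.409 - (-2)·0.042) / (9) = 0.858
  β = (-12 - (-1)·0.858 - (-4)·0.042) / (-9) = 1.219
  γ = (1 - (-3)·0.858 - (2)·1.219) / (-7) = -0.162

(0.858, 1.219, -0.162)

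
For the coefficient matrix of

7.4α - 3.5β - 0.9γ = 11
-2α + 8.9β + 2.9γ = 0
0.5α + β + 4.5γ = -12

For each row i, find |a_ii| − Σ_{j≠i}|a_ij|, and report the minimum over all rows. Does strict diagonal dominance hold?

row 1: |7.4| − (3.5+0.9) = 3
row 2: |8.9| − (2+2.9) = 4
row 3: |4.5| − (0.5+1) = 3
minimum over rows = 3 → strictly diagonally dominant (convergence guaranteed)

3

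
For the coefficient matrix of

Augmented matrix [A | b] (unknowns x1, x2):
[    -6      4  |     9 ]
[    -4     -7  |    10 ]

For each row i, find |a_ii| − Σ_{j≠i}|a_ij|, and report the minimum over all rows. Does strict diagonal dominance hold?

2

row 1: |-6| − (4) = 2
row 2: |-7| − (4) = 3
minimum over rows = 2 → strictly diagonally dominant (convergence guaranteed)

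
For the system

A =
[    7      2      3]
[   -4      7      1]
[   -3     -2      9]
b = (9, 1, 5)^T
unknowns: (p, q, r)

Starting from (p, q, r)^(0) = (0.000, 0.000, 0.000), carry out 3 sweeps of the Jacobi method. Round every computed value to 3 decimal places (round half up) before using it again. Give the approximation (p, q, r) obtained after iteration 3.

(0.622, 0.573, 1.069)

Iteration 1:
  p = (9 - (2)·0.000 - (3)·0.000) / (7) = 1.286
  q = (1 - (-4)·0.000 - (1)·0.000) / (7) = 0.143
  r = (5 - (-3)·0.000 - (-2)·0.000) / (9) = 0.556
Iteration 2:
  p = (9 - (2)·0.143 - (3)·0.556) / (7) = 1.007
  q = (1 - (-4)·1.286 - (1)·0.556) / (7) = 0.798
  r = (5 - (-3)·1.286 - (-2)·0.143) / (9) = 1.016
Iteration 3:
  p = (9 - (2)·0.798 - (3)·1.016) / (7) = 0.622
  q = (1 - (-4)·1.007 - (1)·1.016) / (7) = 0.573
  r = (5 - (-3)·1.007 - (-2)·0.798) / (9) = 1.069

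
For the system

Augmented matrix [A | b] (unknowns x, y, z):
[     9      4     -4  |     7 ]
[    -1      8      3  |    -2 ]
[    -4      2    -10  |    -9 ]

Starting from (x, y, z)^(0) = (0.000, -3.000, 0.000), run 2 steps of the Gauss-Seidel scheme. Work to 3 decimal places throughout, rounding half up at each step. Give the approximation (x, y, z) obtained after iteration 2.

Iteration 1:
  x = (7 - (4)·-3.000 - (-4)·0.000) / (9) = 2.111
  y = (-2 - (-1)·2.111 - (3)·0.000) / (8) = 0.014
  z = (-9 - (-4)·2.111 - (2)·0.014) / (-10) = 0.058
Iteration 2:
  x = (7 - (4)·0.014 - (-4)·0.058) / (9) = 0.797
  y = (-2 - (-1)·0.797 - (3)·0.058) / (8) = -0.172
  z = (-9 - (-4)·0.797 - (2)·-0.172) / (-10) = 0.547

(0.797, -0.172, 0.547)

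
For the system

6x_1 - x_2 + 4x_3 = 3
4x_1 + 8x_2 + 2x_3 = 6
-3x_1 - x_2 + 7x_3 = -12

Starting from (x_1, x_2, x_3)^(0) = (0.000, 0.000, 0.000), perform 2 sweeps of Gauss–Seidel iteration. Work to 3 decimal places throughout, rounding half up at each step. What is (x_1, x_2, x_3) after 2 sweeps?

(1.536, 0.339, -1.008)

Iteration 1:
  x_1 = (3 - (-1)·0.000 - (4)·0.000) / (6) = 0.500
  x_2 = (6 - (4)·0.500 - (2)·0.000) / (8) = 0.500
  x_3 = (-12 - (-3)·0.500 - (-1)·0.500) / (7) = -1.429
Iteration 2:
  x_1 = (3 - (-1)·0.500 - (4)·-1.429) / (6) = 1.536
  x_2 = (6 - (4)·1.536 - (2)·-1.429) / (8) = 0.339
  x_3 = (-12 - (-3)·1.536 - (-1)·0.339) / (7) = -1.008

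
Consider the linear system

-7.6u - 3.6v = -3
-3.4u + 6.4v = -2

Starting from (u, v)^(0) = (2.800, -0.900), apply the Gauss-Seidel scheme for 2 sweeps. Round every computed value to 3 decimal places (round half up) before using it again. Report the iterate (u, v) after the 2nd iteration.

Iteration 1:
  u = (-3 - (-3.6)·-0.900) / (-7.6) = 0.821
  v = (-2 - (-3.4)·0.821) / (6.4) = 0.124
Iteration 2:
  u = (-3 - (-3.6)·0.124) / (-7.6) = 0.336
  v = (-2 - (-3.4)·0.336) / (6.4) = -0.134

(0.336, -0.134)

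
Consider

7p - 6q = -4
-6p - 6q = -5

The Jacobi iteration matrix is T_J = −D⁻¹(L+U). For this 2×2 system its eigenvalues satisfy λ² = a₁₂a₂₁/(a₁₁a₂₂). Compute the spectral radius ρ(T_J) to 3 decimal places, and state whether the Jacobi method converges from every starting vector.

0.926

a₁₂a₂₁/(a₁₁a₂₂) = (-6)·(-6) / ((7)·(-6)) = -0.857143
ρ = √|-0.857143| = √0.857143 = 0.926
ρ < 1, so Jacobi converges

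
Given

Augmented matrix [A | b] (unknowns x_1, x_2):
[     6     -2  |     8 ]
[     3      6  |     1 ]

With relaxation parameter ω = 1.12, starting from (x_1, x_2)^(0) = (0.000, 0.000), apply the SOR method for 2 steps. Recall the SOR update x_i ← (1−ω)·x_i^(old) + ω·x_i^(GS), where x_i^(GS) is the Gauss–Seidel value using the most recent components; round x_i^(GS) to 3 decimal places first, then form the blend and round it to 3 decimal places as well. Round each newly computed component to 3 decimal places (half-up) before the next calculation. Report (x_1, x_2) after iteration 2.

Iteration 1:
  x_1: GS value = (8 - (-2)·0.000) / (6) = 1.333;  x_1 ← (1−ω)·0.000 + ω·1.333 = 1.493
  x_2: GS value = (1 - (3)·1.493) / (6) = -0.580;  x_2 ← (1−ω)·0.000 + ω·-0.580 = -0.650
Iteration 2:
  x_1: GS value = (8 - (-2)·-0.650) / (6) = 1.117;  x_1 ← (1−ω)·1.493 + ω·1.117 = 1.072
  x_2: GS value = (1 - (3)·1.072) / (6) = -0.369;  x_2 ← (1−ω)·-0.650 + ω·-0.369 = -0.335

(1.072, -0.335)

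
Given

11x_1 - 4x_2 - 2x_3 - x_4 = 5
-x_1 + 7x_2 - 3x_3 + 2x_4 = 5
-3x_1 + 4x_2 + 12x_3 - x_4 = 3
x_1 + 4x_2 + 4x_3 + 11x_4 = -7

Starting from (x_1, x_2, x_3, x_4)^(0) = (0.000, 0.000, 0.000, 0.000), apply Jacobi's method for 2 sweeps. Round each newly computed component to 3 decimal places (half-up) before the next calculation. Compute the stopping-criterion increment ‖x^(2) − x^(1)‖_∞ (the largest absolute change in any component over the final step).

0.392

Iteration 1:
  x_1 = (5 - (-4)·0.000 - (-2)·0.000 - (-1)·0.000) / (11) = 0.455
  x_2 = (5 - (-1)·0.000 - (-3)·0.000 - (2)·0.000) / (7) = 0.714
  x_3 = (3 - (-3)·0.000 - (4)·0.000 - (-1)·0.000) / (12) = 0.250
  x_4 = (-7 - (1)·0.000 - (4)·0.000 - (4)·0.000) / (11) = -0.636
Iteration 2:
  x_1 = (5 - (-4)·0.714 - (-2)·0.250 - (-1)·-0.636) / (11) = 0.702
  x_2 = (5 - (-1)·0.455 - (-3)·0.250 - (2)·-0.636) / (7) = 1.068
  x_3 = (3 - (-3)·0.455 - (4)·0.714 - (-1)·-0.636) / (12) = 0.073
  x_4 = (-7 - (1)·0.455 - (4)·0.714 - (4)·0.250) / (11) = -1.028
Change: (0.247, 0.354, -0.177, -0.392) → max |·| = 0.392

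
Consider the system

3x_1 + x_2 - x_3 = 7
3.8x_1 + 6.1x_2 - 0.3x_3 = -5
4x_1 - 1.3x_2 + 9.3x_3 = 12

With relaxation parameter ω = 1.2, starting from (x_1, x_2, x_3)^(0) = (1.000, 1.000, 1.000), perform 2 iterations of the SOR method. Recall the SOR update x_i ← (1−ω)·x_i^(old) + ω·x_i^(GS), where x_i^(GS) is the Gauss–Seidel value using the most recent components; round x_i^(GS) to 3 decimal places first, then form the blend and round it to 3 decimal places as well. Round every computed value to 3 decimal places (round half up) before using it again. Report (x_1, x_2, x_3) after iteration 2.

(3.304, -2.870, -0.537)

Iteration 1:
  x_1: GS value = (7 - (1)·1.000 - (-1)·1.000) / (3) = 2.333;  x_1 ← (1−ω)·1.000 + ω·2.333 = 2.600
  x_2: GS value = (-5 - (3.8)·2.600 - (-0.3)·1.000) / (6.1) = -2.390;  x_2 ← (1−ω)·1.000 + ω·-2.390 = -3.068
  x_3: GS value = (12 - (4)·2.600 - (-1.3)·-3.068) / (9.3) = -0.257;  x_3 ← (1−ω)·1.000 + ω·-0.257 = -0.508
Iteration 2:
  x_1: GS value = (7 - (1)·-3.068 - (-1)·-0.508) / (3) = 3.187;  x_1 ← (1−ω)·2.600 + ω·3.187 = 3.304
  x_2: GS value = (-5 - (3.8)·3.304 - (-0.3)·-0.508) / (6.1) = -2.903;  x_2 ← (1−ω)·-3.068 + ω·-2.903 = -2.870
  x_3: GS value = (12 - (4)·3.304 - (-1.3)·-2.870) / (9.3) = -0.532;  x_3 ← (1−ω)·-0.508 + ω·-0.532 = -0.537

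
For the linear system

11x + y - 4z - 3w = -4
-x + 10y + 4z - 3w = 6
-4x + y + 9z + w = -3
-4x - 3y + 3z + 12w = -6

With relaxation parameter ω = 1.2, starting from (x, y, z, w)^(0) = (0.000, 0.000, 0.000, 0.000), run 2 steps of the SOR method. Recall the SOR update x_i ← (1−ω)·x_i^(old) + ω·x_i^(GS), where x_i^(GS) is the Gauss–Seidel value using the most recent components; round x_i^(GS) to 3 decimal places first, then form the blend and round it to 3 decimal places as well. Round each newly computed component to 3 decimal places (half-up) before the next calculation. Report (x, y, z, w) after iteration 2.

Iteration 1:
  x: GS value = (-4 - (1)·0.000 - (-4)·0.000 - (-3)·0.000) / (11) = -0.364;  x ← (1−ω)·0.000 + ω·-0.364 = -0.437
  y: GS value = (6 - (-1)·-0.437 - (4)·0.000 - (-3)·0.000) / (10) = 0.556;  y ← (1−ω)·0.000 + ω·0.556 = 0.667
  z: GS value = (-3 - (-4)·-0.437 - (1)·0.667 - (1)·0.000) / (9) = -0.602;  z ← (1−ω)·0.000 + ω·-0.602 = -0.722
  w: GS value = (-6 - (-4)·-0.437 - (-3)·0.667 - (3)·-0.722) / (12) = -0.298;  w ← (1−ω)·0.000 + ω·-0.298 = -0.358
Iteration 2:
  x: GS value = (-4 - (1)·0.667 - (-4)·-0.722 - (-3)·-0.358) / (11) = -0.784;  x ← (1−ω)·-0.437 + ω·-0.784 = -0.853
  y: GS value = (6 - (-1)·-0.853 - (4)·-0.722 - (-3)·-0.358) / (10) = 0.696;  y ← (1−ω)·0.667 + ω·0.696 = 0.702
  z: GS value = (-3 - (-4)·-0.853 - (1)·0.702 - (1)·-0.358) / (9) = -0.751;  z ← (1−ω)·-0.722 + ω·-0.751 = -0.757
  w: GS value = (-6 - (-4)·-0.853 - (-3)·0.702 - (3)·-0.757) / (12) = -0.420;  w ← (1−ω)·-0.358 + ω·-0.420 = -0.432

(-0.853, 0.702, -0.757, -0.432)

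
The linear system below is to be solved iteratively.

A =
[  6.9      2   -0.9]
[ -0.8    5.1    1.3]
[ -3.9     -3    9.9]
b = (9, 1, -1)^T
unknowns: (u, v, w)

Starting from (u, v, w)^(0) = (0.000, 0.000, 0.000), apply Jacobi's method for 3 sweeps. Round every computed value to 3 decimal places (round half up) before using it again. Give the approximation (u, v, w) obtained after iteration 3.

Iteration 1:
  u = (9 - (2)·0.000 - (-0.9)·0.000) / (6.9) = 1.304
  v = (1 - (-0.8)·0.000 - (1.3)·0.000) / (5.1) = 0.196
  w = (-1 - (-3.9)·0.000 - (-3)·0.000) / (9.9) = -0.101
Iteration 2:
  u = (9 - (2)·0.196 - (-0.9)·-0.101) / (6.9) = 1.234
  v = (1 - (-0.8)·1.304 - (1.3)·-0.101) / (5.1) = 0.426
  w = (-1 - (-3.9)·1.304 - (-3)·0.196) / (9.9) = 0.472
Iteration 3:
  u = (9 - (2)·0.426 - (-0.9)·0.472) / (6.9) = 1.242
  v = (1 - (-0.8)·1.234 - (1.3)·0.472) / (5.1) = 0.269
  w = (-1 - (-3.9)·1.234 - (-3)·0.426) / (9.9) = 0.514

(1.242, 0.269, 0.514)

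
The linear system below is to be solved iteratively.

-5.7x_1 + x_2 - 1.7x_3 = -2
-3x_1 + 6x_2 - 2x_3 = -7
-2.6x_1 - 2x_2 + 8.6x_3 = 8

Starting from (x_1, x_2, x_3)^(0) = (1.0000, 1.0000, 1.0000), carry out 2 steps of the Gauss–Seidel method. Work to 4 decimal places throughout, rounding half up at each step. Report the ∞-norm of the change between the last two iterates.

0.2515

Iteration 1:
  x_1 = (-2 - (1)·1.0000 - (-1.7)·1.0000) / (-5.7) = 0.2281
  x_2 = (-7 - (-3)·0.2281 - (-2)·1.0000) / (6) = -0.7193
  x_3 = (8 - (-2.6)·0.2281 - (-2)·-0.7193) / (8.6) = 0.8319
Iteration 2:
  x_1 = (-2 - (1)·-0.7193 - (-1.7)·0.8319) / (-5.7) = -0.0234
  x_2 = (-7 - (-3)·-0.0234 - (-2)·0.8319) / (6) = -0.9011
  x_3 = (8 - (-2.6)·-0.0234 - (-2)·-0.9011) / (8.6) = 0.7136
Change: (-0.2515, -0.1818, -0.1183) → max |·| = 0.2515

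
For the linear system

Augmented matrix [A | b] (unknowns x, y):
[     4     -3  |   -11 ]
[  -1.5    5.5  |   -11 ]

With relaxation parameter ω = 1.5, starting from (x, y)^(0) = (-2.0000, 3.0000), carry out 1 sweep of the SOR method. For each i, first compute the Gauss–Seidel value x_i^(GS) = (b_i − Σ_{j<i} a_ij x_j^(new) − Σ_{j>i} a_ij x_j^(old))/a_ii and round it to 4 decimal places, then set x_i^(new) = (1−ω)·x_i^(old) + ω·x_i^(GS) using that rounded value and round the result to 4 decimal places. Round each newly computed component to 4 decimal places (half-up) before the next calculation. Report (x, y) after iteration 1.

Iteration 1:
  x: GS value = (-11 - (-3)·3.0000) / (4) = -0.5000;  x ← (1−ω)·-2.0000 + ω·-0.5000 = 0.2500
  y: GS value = (-11 - (-1.5)·0.2500) / (5.5) = -1.9318;  y ← (1−ω)·3.0000 + ω·-1.9318 = -4.3977

(0.2500, -4.3977)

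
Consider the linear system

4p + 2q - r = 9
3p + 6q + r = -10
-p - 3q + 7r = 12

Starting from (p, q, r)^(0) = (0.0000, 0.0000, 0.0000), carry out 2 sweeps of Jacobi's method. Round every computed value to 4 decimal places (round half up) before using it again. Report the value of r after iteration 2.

Iteration 1:
  p = (9 - (2)·0.0000 - (-1)·0.0000) / (4) = 2.2500
  q = (-10 - (3)·0.0000 - (1)·0.0000) / (6) = -1.6667
  r = (12 - (-1)·0.0000 - (-3)·0.0000) / (7) = 1.7143
Iteration 2:
  p = (9 - (2)·-1.6667 - (-1)·1.7143) / (4) = 3.5119
  q = (-10 - (3)·2.2500 - (1)·1.7143) / (6) = -3.0774
  r = (12 - (-1)·2.2500 - (-3)·-1.6667) / (7) = 1.3214

1.3214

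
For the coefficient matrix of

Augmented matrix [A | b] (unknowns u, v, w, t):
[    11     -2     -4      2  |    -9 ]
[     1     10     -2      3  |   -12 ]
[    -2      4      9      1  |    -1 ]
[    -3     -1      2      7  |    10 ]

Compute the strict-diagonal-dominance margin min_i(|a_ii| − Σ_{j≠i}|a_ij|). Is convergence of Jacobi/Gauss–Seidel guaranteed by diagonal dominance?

1

row 1: |11| − (2+4+2) = 3
row 2: |10| − (1+2+3) = 4
row 3: |9| − (2+4+1) = 2
row 4: |7| − (3+1+2) = 1
minimum over rows = 1 → strictly diagonally dominant (convergence guaranteed)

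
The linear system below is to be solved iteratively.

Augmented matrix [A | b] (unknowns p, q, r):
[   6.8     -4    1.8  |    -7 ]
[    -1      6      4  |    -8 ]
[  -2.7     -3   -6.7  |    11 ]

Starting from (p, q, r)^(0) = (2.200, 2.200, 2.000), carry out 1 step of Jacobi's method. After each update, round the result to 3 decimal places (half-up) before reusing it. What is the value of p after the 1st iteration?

-0.265

Iteration 1:
  p = (-7 - (-4)·2.200 - (1.8)·2.000) / (6.8) = -0.265
  q = (-8 - (-1)·2.200 - (4)·2.000) / (6) = -2.300
  r = (11 - (-2.7)·2.200 - (-3)·2.200) / (-6.7) = -3.513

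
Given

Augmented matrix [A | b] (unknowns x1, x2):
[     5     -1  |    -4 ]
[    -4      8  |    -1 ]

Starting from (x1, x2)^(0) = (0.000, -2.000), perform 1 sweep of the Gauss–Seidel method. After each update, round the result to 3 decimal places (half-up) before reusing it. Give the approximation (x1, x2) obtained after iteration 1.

Iteration 1:
  x1 = (-4 - (-1)·-2.000) / (5) = -1.200
  x2 = (-1 - (-4)·-1.200) / (8) = -0.725

(-1.200, -0.725)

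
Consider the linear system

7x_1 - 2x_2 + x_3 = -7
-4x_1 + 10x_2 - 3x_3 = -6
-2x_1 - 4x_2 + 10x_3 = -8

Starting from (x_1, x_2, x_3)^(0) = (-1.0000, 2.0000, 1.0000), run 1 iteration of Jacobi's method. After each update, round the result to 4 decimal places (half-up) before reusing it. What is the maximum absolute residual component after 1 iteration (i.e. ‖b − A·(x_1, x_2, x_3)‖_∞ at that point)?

9.9428

Iteration 1:
  x_1 = (-7 - (-2)·2.0000 - (1)·1.0000) / (7) = -0.5714
  x_2 = (-6 - (-4)·-1.0000 - (-3)·1.0000) / (10) = -0.7000
  x_3 = (-8 - (-2)·-1.0000 - (-4)·2.0000) / (10) = -0.2000
Residual b − A·x = (-4.2002, -1.8856, -9.9428); ∞-norm = 9.9428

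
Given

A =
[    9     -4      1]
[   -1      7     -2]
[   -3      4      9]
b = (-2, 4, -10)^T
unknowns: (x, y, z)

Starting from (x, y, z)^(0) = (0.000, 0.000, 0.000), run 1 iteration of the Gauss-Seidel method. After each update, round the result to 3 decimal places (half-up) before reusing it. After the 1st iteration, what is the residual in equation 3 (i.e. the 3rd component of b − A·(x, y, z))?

Iteration 1:
  x = (-2 - (-4)·0.000 - (1)·0.000) / (9) = -0.222
  y = (4 - (-1)·-0.222 - (-2)·0.000) / (7) = 0.540
  z = (-10 - (-3)·-0.222 - (4)·0.540) / (9) = -1.425
Residual b − A·x = (3.583, -2.852, -0.001)

-0.001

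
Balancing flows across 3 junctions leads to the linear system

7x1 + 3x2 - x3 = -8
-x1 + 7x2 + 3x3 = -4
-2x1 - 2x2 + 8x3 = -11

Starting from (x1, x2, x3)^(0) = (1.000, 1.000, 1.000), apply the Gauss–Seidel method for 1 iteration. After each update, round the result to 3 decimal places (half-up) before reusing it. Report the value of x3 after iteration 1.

-2.033

Iteration 1:
  x1 = (-8 - (3)·1.000 - (-1)·1.000) / (7) = -1.429
  x2 = (-4 - (-1)·-1.429 - (3)·1.000) / (7) = -1.204
  x3 = (-11 - (-2)·-1.429 - (-2)·-1.204) / (8) = -2.033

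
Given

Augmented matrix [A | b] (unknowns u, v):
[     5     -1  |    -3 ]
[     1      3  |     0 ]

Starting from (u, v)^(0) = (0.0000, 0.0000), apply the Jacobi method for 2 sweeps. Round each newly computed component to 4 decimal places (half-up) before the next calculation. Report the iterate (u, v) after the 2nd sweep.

(-0.6000, 0.2000)

Iteration 1:
  u = (-3 - (-1)·0.0000) / (5) = -0.6000
  v = (0 - (1)·0.0000) / (3) = 0.0000
Iteration 2:
  u = (-3 - (-1)·0.0000) / (5) = -0.6000
  v = (0 - (1)·-0.6000) / (3) = 0.2000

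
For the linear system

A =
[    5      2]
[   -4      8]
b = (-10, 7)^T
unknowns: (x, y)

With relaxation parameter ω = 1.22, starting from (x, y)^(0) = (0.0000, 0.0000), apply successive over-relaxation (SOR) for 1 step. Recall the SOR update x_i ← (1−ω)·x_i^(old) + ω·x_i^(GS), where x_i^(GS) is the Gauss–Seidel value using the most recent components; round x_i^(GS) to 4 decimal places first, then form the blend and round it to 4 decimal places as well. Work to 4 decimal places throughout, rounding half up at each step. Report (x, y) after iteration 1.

(-2.4400, -0.4209)

Iteration 1:
  x: GS value = (-10 - (2)·0.0000) / (5) = -2.0000;  x ← (1−ω)·0.0000 + ω·-2.0000 = -2.4400
  y: GS value = (7 - (-4)·-2.4400) / (8) = -0.3450;  y ← (1−ω)·0.0000 + ω·-0.3450 = -0.4209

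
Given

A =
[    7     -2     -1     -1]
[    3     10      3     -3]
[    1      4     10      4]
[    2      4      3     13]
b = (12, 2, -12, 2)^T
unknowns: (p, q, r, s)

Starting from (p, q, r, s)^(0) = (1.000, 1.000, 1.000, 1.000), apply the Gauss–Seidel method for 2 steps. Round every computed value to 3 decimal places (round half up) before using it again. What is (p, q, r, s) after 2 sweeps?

Iteration 1:
  p = (12 - (-2)·1.000 - (-1)·1.000 - (-1)·1.000) / (7) = 2.286
  q = (2 - (3)·2.286 - (3)·1.000 - (-3)·1.000) / (10) = -0.486
  r = (-12 - (1)·2.286 - (4)·-0.486 - (4)·1.000) / (10) = -1.634
  s = (2 - (2)·2.286 - (4)·-0.486 - (3)·-1.634) / (13) = 0.329
Iteration 2:
  p = (12 - (-2)·-0.486 - (-1)·-1.634 - (-1)·0.329) / (7) = 1.389
  q = (2 - (3)·1.389 - (3)·-1.634 - (-3)·0.329) / (10) = 0.372
  r = (-12 - (1)·1.389 - (4)·0.372 - (4)·0.329) / (10) = -1.619
  s = (2 - (2)·1.389 - (4)·0.372 - (3)·-1.619) / (13) = 0.199

(1.389, 0.372, -1.619, 0.199)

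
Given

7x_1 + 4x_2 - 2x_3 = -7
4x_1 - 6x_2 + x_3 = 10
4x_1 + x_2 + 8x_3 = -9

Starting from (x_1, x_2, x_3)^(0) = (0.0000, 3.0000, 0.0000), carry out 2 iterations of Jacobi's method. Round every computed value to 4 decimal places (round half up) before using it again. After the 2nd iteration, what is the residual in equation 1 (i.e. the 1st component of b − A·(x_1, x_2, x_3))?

Iteration 1:
  x_1 = (-7 - (4)·3.0000 - (-2)·0.0000) / (7) = -2.7143
  x_2 = (10 - (4)·0.0000 - (1)·0.0000) / (-6) = -1.6667
  x_3 = (-9 - (4)·0.0000 - (1)·3.0000) / (8) = -1.5000
Iteration 2:
  x_1 = (-7 - (4)·-1.6667 - (-2)·-1.5000) / (7) = -0.4762
  x_2 = (10 - (4)·-2.7143 - (1)·-1.5000) / (-6) = -3.7262
  x_3 = (-9 - (4)·-2.7143 - (1)·-1.6667) / (8) = 0.4405
Residual b − A·x = (12.1192, -10.8929, -6.8930)

12.1192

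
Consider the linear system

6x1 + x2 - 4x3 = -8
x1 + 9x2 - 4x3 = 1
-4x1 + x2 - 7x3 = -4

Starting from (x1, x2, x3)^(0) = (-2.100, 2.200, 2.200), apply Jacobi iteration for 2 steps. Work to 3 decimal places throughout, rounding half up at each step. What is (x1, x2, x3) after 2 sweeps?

Iteration 1:
  x1 = (-8 - (1)·2.200 - (-4)·2.200) / (6) = -0.233
  x2 = (1 - (1)·-2.100 - (-4)·2.200) / (9) = 1.322
  x3 = (-4 - (-4)·-2.100 - (1)·2.200) / (-7) = 2.086
Iteration 2:
  x1 = (-8 - (1)·1.322 - (-4)·2.086) / (6) = -0.163
  x2 = (1 - (1)·-0.233 - (-4)·2.086) / (9) = 1.064
  x3 = (-4 - (-4)·-0.233 - (1)·1.322) / (-7) = 0.893

(-0.163, 1.064, 0.893)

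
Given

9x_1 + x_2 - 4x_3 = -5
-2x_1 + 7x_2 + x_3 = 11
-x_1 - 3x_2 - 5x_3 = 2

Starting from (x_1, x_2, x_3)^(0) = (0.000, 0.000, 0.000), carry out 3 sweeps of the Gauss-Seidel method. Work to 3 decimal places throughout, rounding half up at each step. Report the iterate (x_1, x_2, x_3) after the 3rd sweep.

Iteration 1:
  x_1 = (-5 - (1)·0.000 - (-4)·0.000) / (9) = -0.556
  x_2 = (11 - (-2)·-0.556 - (1)·0.000) / (7) = 1.413
  x_3 = (2 - (-1)·-0.556 - (-3)·1.413) / (-5) = -1.137
Iteration 2:
  x_1 = (-5 - (1)·1.413 - (-4)·-1.137) / (9) = -1.218
  x_2 = (11 - (-2)·-1.218 - (1)·-1.137) / (7) = 1.386
  x_3 = (2 - (-1)·-1.218 - (-3)·1.386) / (-5) = -0.988
Iteration 3:
  x_1 = (-5 - (1)·1.386 - (-4)·-0.988) / (9) = -1.149
  x_2 = (11 - (-2)·-1.149 - (1)·-0.988) / (7) = 1.384
  x_3 = (2 - (-1)·-1.149 - (-3)·1.384) / (-5) = -1.001

(-1.149, 1.384, -1.001)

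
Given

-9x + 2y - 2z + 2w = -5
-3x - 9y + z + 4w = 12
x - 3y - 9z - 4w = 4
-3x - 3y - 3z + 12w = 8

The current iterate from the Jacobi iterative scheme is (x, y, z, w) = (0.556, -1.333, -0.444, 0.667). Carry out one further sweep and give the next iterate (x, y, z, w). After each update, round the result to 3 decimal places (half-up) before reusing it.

One sweep:
  x = (-5 - (2)·-1.333 - (-2)·-0.444 - (2)·0.667) / (-9) = 0.506
  y = (12 - (-3)·0.556 - (1)·-0.444 - (4)·0.667) / (-9) = -1.272
  z = (4 - (1)·0.556 - (-3)·-1.333 - (-4)·0.667) / (-9) = -0.235
  w = (8 - (-3)·0.556 - (-3)·-1.333 - (-3)·-0.444) / (12) = 0.361

(0.506, -1.272, -0.235, 0.361)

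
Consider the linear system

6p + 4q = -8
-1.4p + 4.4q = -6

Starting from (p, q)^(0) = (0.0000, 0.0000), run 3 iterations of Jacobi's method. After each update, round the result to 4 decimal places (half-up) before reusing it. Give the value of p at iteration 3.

-0.1414

Iteration 1:
  p = (-8 - (4)·0.0000) / (6) = -1.3333
  q = (-6 - (-1.4)·0.0000) / (4.4) = -1.3636
Iteration 2:
  p = (-8 - (4)·-1.3636) / (6) = -0.4243
  q = (-6 - (-1.4)·-1.3333) / (4.4) = -1.7879
Iteration 3:
  p = (-8 - (4)·-1.7879) / (6) = -0.1414
  q = (-6 - (-1.4)·-0.4243) / (4.4) = -1.4986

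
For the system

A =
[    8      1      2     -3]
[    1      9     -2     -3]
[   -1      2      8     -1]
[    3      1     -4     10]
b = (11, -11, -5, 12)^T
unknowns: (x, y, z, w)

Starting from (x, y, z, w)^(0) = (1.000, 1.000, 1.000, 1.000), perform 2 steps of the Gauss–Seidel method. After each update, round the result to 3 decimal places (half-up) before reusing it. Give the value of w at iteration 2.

0.773

Iteration 1:
  x = (11 - (1)·1.000 - (2)·1.000 - (-3)·1.000) / (8) = 1.375
  y = (-11 - (1)·1.375 - (-2)·1.000 - (-3)·1.000) / (9) = -0.819
  z = (-5 - (-1)·1.375 - (2)·-0.819 - (-1)·1.000) / (8) = -0.123
  w = (12 - (3)·1.375 - (1)·-0.819 - (-4)·-0.123) / (10) = 0.820
Iteration 2:
  x = (11 - (1)·-0.819 - (2)·-0.123 - (-3)·0.820) / (8) = 1.816
  y = (-11 - (1)·1.816 - (-2)·-0.123 - (-3)·0.820) / (9) = -1.178
  z = (-5 - (-1)·1.816 - (2)·-1.178 - (-1)·0.820) / (8) = -0.001
  w = (12 - (3)·1.816 - (1)·-1.178 - (-4)·-0.001) / (10) = 0.773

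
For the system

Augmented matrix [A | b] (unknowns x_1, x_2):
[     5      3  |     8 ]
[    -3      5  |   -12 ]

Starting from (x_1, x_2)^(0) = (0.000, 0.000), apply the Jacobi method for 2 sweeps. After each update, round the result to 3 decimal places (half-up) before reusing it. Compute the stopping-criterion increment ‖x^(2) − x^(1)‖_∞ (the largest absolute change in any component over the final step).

Iteration 1:
  x_1 = (8 - (3)·0.000) / (5) = 1.600
  x_2 = (-12 - (-3)·0.000) / (5) = -2.400
Iteration 2:
  x_1 = (8 - (3)·-2.400) / (5) = 3.040
  x_2 = (-12 - (-3)·1.600) / (5) = -1.440
Change: (1.440, 0.960) → max |·| = 1.440

1.440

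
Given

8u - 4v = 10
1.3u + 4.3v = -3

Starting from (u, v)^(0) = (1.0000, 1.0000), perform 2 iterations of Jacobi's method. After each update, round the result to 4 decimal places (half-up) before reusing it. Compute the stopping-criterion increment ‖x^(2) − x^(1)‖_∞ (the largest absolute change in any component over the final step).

1.0000

Iteration 1:
  u = (10 - (-4)·1.0000) / (8) = 1.7500
  v = (-3 - (1.3)·1.0000) / (4.3) = -1.0000
Iteration 2:
  u = (10 - (-4)·-1.0000) / (8) = 0.7500
  v = (-3 - (1.3)·1.7500) / (4.3) = -1.2267
Change: (-1.0000, -0.2267) → max |·| = 1.0000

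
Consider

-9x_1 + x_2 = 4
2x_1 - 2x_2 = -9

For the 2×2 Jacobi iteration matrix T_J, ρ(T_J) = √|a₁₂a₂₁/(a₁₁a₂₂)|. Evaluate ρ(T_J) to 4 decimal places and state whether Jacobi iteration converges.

a₁₂a₂₁/(a₁₁a₂₂) = (1)·(2) / ((-9)·(-2)) = 0.111111
ρ = √|0.111111| = √0.111111 = 0.3333
ρ < 1, so Jacobi converges

0.3333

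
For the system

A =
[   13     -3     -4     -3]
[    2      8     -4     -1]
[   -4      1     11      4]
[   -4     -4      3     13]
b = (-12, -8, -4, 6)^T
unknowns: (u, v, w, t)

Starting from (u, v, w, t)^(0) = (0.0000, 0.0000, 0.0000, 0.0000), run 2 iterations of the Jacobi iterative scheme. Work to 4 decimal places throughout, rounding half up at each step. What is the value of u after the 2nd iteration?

Iteration 1:
  u = (-12 - (-3)·0.0000 - (-4)·0.0000 - (-3)·0.0000) / (13) = -0.9231
  v = (-8 - (2)·0.0000 - (-4)·0.0000 - (-1)·0.0000) / (8) = -1.0000
  w = (-4 - (-4)·0.0000 - (1)·0.0000 - (4)·0.0000) / (11) = -0.3636
  t = (6 - (-4)·0.0000 - (-4)·0.0000 - (3)·0.0000) / (13) = 0.4615
Iteration 2:
  u = (-12 - (-3)·-1.0000 - (-4)·-0.3636 - (-3)·0.4615) / (13) = -1.1592
  v = (-8 - (2)·-0.9231 - (-4)·-0.3636 - (-1)·0.4615) / (8) = -0.8933
  w = (-4 - (-4)·-0.9231 - (1)·-1.0000 - (4)·0.4615) / (11) = -0.7762
  t = (6 - (-4)·-0.9231 - (-4)·-1.0000 - (3)·-0.3636) / (13) = -0.0463

-1.1592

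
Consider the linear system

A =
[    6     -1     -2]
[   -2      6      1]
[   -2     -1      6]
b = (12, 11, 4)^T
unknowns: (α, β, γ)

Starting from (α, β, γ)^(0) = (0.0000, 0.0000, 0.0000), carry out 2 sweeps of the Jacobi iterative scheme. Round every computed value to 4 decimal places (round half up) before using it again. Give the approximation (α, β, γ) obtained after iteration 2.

Iteration 1:
  α = (12 - (-1)·0.0000 - (-2)·0.0000) / (6) = 2.0000
  β = (11 - (-2)·0.0000 - (1)·0.0000) / (6) = 1.8333
  γ = (4 - (-2)·0.0000 - (-1)·0.0000) / (6) = 0.6667
Iteration 2:
  α = (12 - (-1)·1.8333 - (-2)·0.6667) / (6) = 2.5278
  β = (11 - (-2)·2.0000 - (1)·0.6667) / (6) = 2.3889
  γ = (4 - (-2)·2.0000 - (-1)·1.8333) / (6) = 1.6389

(2.5278, 2.3889, 1.6389)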